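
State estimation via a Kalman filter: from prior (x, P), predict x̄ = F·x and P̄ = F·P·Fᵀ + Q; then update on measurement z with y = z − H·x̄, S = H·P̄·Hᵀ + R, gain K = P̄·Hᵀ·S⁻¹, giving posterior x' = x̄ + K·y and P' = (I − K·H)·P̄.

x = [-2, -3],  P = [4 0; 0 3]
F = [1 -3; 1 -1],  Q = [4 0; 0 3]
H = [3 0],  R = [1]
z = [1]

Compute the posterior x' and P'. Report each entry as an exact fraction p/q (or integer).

x̄ = F·x = [7, 1]
P̄ = F·P·Fᵀ + Q = [35 13; 13 10]
y = z − H·x̄ = [-20]
S = H·P̄·Hᵀ + R = [316]
K = P̄·Hᵀ·S⁻¹ = [105/316; 39/316]
x' = x̄ + K·y = [28/79, -116/79]
P' = (I − K·H)·P̄ = [35/316 13/316; 13/316 1639/316]

x' = [28/79, -116/79]
P' = [35/316 13/316; 13/316 1639/316]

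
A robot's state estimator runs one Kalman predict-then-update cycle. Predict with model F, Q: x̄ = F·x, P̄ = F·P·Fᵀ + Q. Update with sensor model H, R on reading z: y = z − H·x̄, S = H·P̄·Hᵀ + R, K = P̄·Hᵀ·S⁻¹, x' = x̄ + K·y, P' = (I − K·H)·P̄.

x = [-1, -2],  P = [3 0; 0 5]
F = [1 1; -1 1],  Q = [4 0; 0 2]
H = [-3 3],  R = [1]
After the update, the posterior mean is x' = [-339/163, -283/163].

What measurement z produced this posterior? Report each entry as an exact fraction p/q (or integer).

z = [1]

x̄ = F·x = [-3, -1]
P̄ = F·P·Fᵀ + Q = [12 2; 2 10]
S = H·P̄·Hᵀ + R = [163]
K = P̄·Hᵀ·S⁻¹ = [-30/163; 24/163]
x' − x̄ = [150/163, -120/163] = K·y
y = (KᵀK)⁻¹·Kᵀ·(x' − x̄) = [-5]
z = y + H·x̄ = [-5] + [6] = [1]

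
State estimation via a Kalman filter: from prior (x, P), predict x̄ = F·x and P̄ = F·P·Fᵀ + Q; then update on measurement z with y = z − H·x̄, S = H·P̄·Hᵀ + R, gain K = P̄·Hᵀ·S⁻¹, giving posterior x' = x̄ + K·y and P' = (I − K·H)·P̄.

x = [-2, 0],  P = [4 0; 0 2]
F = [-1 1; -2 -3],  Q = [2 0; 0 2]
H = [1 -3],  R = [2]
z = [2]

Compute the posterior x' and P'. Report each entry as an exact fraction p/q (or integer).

x̄ = F·x = [2, 4]
P̄ = F·P·Fᵀ + Q = [8 2; 2 36]
y = z − H·x̄ = [12]
S = H·P̄·Hᵀ + R = [322]
K = P̄·Hᵀ·S⁻¹ = [1/161; -53/161]
x' = x̄ + K·y = [334/161, 8/161]
P' = (I − K·H)·P̄ = [1286/161 428/161; 428/161 178/161]

x' = [334/161, 8/161]
P' = [1286/161 428/161; 428/161 178/161]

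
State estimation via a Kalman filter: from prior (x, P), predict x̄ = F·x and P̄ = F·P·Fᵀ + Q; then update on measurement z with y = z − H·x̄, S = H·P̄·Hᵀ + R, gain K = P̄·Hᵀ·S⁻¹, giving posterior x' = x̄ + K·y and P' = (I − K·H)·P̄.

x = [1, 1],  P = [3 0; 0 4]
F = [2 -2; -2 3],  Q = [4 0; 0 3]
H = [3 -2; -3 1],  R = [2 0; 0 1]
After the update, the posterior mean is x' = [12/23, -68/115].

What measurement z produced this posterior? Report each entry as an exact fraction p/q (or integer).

x̄ = F·x = [0, 1]
P̄ = F·P·Fᵀ + Q = [32 -36; -36 51]
S = H·P̄·Hᵀ + R = [926 -714; -714 556]
K = P̄·Hᵀ·S⁻¹ = [-42/253 -114/253; -147/230 -123/230]
x' − x̄ = [12/23, -183/115] = K·y
y = (KᵀK)⁻¹·Kᵀ·(x' − x̄) = [5, -3]
z = y + H·x̄ = [5, -3] + [-2, 1] = [3, -2]

z = [3, -2]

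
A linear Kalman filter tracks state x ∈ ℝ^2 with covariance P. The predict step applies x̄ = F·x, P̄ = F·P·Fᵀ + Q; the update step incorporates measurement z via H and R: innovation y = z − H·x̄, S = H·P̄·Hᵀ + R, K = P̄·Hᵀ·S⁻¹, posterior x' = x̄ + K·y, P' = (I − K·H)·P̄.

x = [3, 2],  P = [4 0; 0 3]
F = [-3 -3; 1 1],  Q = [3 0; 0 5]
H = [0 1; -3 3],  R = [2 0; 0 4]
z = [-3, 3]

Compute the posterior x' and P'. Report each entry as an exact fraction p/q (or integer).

x' = [-618/215, -10067/5375]
P' = [66/43 246/215; 246/215 6414/5375]

x̄ = F·x = [-15, 5]
P̄ = F·P·Fᵀ + Q = [66 -21; -21 12]
y = z − H·x̄ = [-8, -57]
S = H·P̄·Hᵀ + R = [14 99; 99 1084]
K = P̄·Hᵀ·S⁻¹ = [123/215 -63/215; 3207/5375 198/5375]
x' = x̄ + K·y = [-618/215, -10067/5375]
P' = (I − K·H)·P̄ = [66/43 246/215; 246/215 6414/5375]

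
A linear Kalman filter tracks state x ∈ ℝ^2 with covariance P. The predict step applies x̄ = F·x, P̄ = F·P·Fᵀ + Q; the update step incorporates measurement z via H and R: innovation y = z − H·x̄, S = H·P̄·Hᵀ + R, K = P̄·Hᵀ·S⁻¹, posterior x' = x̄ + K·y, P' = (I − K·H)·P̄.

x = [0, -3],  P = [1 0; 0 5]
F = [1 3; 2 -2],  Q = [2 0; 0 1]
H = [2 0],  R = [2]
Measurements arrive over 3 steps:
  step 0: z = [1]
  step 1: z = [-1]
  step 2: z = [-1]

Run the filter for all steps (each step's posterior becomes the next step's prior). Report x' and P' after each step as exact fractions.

step 0: x' = [39/97, 50/97], P' = [48/97 -28/97; -28/97 857/97]
step 1: x' = [-7598/15671, 21704/15671], P' = [7787/15671 -5158/15671; -5158/15671 88139/15671]
step 2: x' = [-743918/1618535, -1599992/1618535], P' = [801432/1618535 -533892/1618535; -533892/1618535 9132047/1618535]

step 0: x̄ = F·x = [-9, 6]
step 0: P̄ = F·P·Fᵀ + Q = [48 -28; -28 25]
step 0: y = z − H·x̄ = [19]
step 0: S = H·P̄·Hᵀ + R = [194]
step 0: K = P̄·Hᵀ·S⁻¹ = [48/97; -28/97]
step 0: x' = x̄ + K·y = [39/97, 50/97]
step 0: P' = (I − K·H)·P̄ = [48/97 -28/97; -28/97 857/97]
step 1: x̄ = F·x = [189/97, -22/97]
step 1: P̄ = F·P·Fᵀ + Q = [7787/97 -5158/97; -5158/97 3941/97]
step 1: y = z − H·x̄ = [-475/97]
step 1: S = H·P̄·Hᵀ + R = [31342/97]
step 1: K = P̄·Hᵀ·S⁻¹ = [7787/15671; -5158/15671]
step 1: x' = x̄ + K·y = [-7598/15671, 21704/15671]
step 1: P' = (I − K·H)·P̄ = [7787/15671 -5158/15671; -5158/15671 88139/15671]
step 2: x̄ = F·x = [57514/15671, -58604/15671]
step 2: P̄ = F·P·Fᵀ + Q = [801432/15671 -533892/15671; -533892/15671 440639/15671]
step 2: y = z − H·x̄ = [-130699/15671]
step 2: S = H·P̄·Hᵀ + R = [3237070/15671]
step 2: K = P̄·Hᵀ·S⁻¹ = [801432/1618535; -533892/1618535]
step 2: x' = x̄ + K·y = [-743918/1618535, -1599992/1618535]
step 2: P' = (I − K·H)·P̄ = [801432/1618535 -533892/1618535; -533892/1618535 9132047/1618535]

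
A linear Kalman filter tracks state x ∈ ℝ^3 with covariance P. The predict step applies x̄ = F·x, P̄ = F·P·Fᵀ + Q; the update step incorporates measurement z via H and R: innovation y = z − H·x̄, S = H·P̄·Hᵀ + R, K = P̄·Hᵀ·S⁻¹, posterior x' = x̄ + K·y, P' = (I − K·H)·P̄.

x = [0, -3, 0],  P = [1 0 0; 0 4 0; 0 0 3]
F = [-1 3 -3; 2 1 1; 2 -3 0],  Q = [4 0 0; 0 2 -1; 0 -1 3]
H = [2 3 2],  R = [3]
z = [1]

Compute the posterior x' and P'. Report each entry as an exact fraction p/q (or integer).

x' = [-423/82, -131/82, 653/82]
P' = [7183/164 -1285/164 -5161/164; -1285/164 1603/164 -1085/164; -5161/164 -1085/164 6763/164]

x̄ = F·x = [-9, -3, 9]
P̄ = F·P·Fᵀ + Q = [68 1 -38; 1 13 -9; -38 -9 43]
y = z − H·x̄ = [10]
S = H·P̄·Hᵀ + R = [164]
K = P̄·Hᵀ·S⁻¹ = [63/164; 23/164; -17/164]
x' = x̄ + K·y = [-423/82, -131/82, 653/82]
P' = (I − K·H)·P̄ = [7183/164 -1285/164 -5161/164; -1285/164 1603/164 -1085/164; -5161/164 -1085/164 6763/164]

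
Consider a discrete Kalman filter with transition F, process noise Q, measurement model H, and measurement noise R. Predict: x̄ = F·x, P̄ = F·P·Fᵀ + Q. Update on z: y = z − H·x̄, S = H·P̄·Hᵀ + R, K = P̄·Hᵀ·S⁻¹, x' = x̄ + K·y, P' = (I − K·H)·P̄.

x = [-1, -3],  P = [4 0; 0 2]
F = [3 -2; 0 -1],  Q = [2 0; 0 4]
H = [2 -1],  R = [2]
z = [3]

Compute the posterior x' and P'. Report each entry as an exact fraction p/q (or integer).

x̄ = F·x = [3, 3]
P̄ = F·P·Fᵀ + Q = [46 4; 4 6]
y = z − H·x̄ = [0]
S = H·P̄·Hᵀ + R = [176]
K = P̄·Hᵀ·S⁻¹ = [1/2; 1/88]
x' = x̄ + K·y = [3, 3]
P' = (I − K·H)·P̄ = [2 3; 3 263/44]

x' = [3, 3]
P' = [2 3; 3 263/44]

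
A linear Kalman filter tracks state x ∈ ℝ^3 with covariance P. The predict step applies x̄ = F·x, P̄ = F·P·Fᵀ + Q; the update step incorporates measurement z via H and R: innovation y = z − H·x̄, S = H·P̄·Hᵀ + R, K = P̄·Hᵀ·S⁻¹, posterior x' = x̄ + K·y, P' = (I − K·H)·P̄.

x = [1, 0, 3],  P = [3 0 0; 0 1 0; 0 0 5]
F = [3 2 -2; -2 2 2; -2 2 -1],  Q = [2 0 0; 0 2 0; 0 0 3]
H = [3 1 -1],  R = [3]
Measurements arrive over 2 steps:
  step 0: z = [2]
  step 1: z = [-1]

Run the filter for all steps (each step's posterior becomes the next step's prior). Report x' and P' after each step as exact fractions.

step 0: x̄ = F·x = [-3, 4, -5]
step 0: P̄ = F·P·Fᵀ + Q = [53 -34 -4; -34 38 6; -4 6 24]
step 0: y = z − H·x̄ = [2]
step 0: S = H·P̄·Hᵀ + R = [350]
step 0: K = P̄·Hᵀ·S⁻¹ = [129/350; -1/5; -3/35]
step 0: x' = x̄ + K·y = [-396/175, 18/5, -181/35]
step 0: P' = (I − K·H)·P̄ = [1909/350 -41/5 247/35; -41/5 24 0; 247/35 0 150/7]
step 1: x̄ = F·x = [1882/175, 242/175, 2957/175]
step 1: P̄ = F·P·Fᵀ + Q = [17401/350 5553/175 16938/175; 5553/175 37568/175 22128/175; 16938/175 22128/175 41313/175]
step 1: y = z − H·x̄ = [-3106/175]
step 1: S = H·P̄·Hᵀ + R = [90289/350]
step 1: K = P̄·Hᵀ·S⁻¹ = [29433/90289; 64198/90289; 63258/90289]
step 1: x' = x̄ + K·y = [448600/90289, -1014566/90289, 402887/90289]
step 1: P' = (I − K·H)·P̄ = [2013764/90289 -2533686/90289 3419307/90289; -2533686/90289 7607346/90289 -186306/90289; 3419307/90289 -186306/90289 9881841/90289]

step 0: x' = [-396/175, 18/5, -181/35], P' = [1909/350 -41/5 247/35; -41/5 24 0; 247/35 0 150/7]
step 1: x' = [448600/90289, -1014566/90289, 402887/90289], P' = [2013764/90289 -2533686/90289 3419307/90289; -2533686/90289 7607346/90289 -186306/90289; 3419307/90289 -186306/90289 9881841/90289]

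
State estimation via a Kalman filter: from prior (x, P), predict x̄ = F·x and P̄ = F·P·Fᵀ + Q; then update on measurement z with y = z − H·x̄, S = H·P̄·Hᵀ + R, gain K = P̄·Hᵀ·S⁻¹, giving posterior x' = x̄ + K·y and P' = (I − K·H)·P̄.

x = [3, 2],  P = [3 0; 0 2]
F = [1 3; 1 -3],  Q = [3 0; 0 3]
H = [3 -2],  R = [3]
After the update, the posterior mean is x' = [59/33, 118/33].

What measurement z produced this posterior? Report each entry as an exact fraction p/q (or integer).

x̄ = F·x = [9, -3]
P̄ = F·P·Fᵀ + Q = [24 -15; -15 24]
S = H·P̄·Hᵀ + R = [495]
K = P̄·Hᵀ·S⁻¹ = [34/165; -31/165]
x' − x̄ = [-238/33, 217/33] = K·y
y = (KᵀK)⁻¹·Kᵀ·(x' − x̄) = [-35]
z = y + H·x̄ = [-35] + [33] = [-2]

z = [-2]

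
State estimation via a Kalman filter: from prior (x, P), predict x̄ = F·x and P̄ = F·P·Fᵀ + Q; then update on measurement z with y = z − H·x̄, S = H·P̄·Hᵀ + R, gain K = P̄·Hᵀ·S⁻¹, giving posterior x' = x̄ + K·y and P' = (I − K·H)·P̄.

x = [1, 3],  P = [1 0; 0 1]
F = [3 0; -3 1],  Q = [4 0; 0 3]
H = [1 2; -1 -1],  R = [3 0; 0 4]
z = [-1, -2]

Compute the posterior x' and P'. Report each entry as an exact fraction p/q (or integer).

x' = [241/60, -137/60]
P' = [457/60 -269/60; -269/60 193/60]

x̄ = F·x = [3, 0]
P̄ = F·P·Fᵀ + Q = [13 -9; -9 13]
y = z − H·x̄ = [-4, 1]
S = H·P̄·Hᵀ + R = [32 -12; -12 12]
K = P̄·Hᵀ·S⁻¹ = [-9/20 -47/60; 13/20 19/60]
x' = x̄ + K·y = [241/60, -137/60]
P' = (I − K·H)·P̄ = [457/60 -269/60; -269/60 193/60]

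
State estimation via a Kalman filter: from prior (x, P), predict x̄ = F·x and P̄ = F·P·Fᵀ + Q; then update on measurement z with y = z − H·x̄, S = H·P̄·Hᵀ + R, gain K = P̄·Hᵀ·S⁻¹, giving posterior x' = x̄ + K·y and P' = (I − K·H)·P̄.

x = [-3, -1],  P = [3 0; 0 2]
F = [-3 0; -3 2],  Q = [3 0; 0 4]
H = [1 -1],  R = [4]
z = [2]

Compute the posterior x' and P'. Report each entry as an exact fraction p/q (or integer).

x̄ = F·x = [9, 7]
P̄ = F·P·Fᵀ + Q = [30 27; 27 39]
y = z − H·x̄ = [0]
S = H·P̄·Hᵀ + R = [19]
K = P̄·Hᵀ·S⁻¹ = [3/19; -12/19]
x' = x̄ + K·y = [9, 7]
P' = (I − K·H)·P̄ = [561/19 549/19; 549/19 597/19]

x' = [9, 7]
P' = [561/19 549/19; 549/19 597/19]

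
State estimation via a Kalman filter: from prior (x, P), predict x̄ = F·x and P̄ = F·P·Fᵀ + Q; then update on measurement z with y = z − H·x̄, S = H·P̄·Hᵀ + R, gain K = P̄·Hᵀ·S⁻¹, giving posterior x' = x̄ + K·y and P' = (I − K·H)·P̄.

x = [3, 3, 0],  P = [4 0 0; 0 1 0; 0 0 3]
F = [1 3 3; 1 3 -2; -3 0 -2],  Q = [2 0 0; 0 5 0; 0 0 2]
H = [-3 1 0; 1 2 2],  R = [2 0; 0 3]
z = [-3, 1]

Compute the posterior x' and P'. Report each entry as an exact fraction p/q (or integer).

x' = [318792/79679, 703163/79679, -807121/79679]
P' = [160037/79679 428945/79679 -500130/79679; 428945/79679 1291795/79679 -1479350/79679; -500130/79679 -1479350/79679 1756850/79679]

x̄ = F·x = [12, 12, -9]
P̄ = F·P·Fᵀ + Q = [42 -5 -30; -5 30 0; -30 0 50]
y = z − H·x̄ = [21, -17]
S = H·P̄·Hᵀ + R = [440 139; 139 225]
K = P̄·Hᵀ·S⁻¹ = [-25583/79679 5889/79679; 2480/79679 17945/79679; 10520/79679 18290/79679]
x' = x̄ + K·y = [318792/79679, 703163/79679, -807121/79679]
P' = (I − K·H)·P̄ = [160037/79679 428945/79679 -500130/79679; 428945/79679 1291795/79679 -1479350/79679; -500130/79679 -1479350/79679 1756850/79679]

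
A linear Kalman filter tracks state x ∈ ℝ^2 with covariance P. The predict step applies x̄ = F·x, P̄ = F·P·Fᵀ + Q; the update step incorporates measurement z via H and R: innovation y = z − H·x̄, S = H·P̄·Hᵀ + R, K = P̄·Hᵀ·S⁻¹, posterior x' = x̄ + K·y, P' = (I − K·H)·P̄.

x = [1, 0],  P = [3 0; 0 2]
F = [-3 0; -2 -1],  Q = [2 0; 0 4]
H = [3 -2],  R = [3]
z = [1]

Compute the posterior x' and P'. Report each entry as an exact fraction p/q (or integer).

x̄ = F·x = [-3, -2]
P̄ = F·P·Fᵀ + Q = [29 18; 18 18]
y = z − H·x̄ = [6]
S = H·P̄·Hᵀ + R = [120]
K = P̄·Hᵀ·S⁻¹ = [17/40; 3/20]
x' = x̄ + K·y = [-9/20, -11/10]
P' = (I − K·H)·P̄ = [293/40 207/20; 207/20 153/10]

x' = [-9/20, -11/10]
P' = [293/40 207/20; 207/20 153/10]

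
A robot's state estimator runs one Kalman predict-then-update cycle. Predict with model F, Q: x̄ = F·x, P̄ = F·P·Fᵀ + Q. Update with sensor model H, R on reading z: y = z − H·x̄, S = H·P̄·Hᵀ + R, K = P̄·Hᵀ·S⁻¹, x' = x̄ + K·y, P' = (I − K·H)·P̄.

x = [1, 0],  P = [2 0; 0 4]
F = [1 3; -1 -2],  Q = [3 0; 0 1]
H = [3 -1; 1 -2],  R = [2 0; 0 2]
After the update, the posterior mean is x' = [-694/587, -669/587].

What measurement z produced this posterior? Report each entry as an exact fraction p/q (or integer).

x̄ = F·x = [1, -1]
P̄ = F·P·Fᵀ + Q = [41 -26; -26 19]
S = H·P̄·Hᵀ + R = [546 343; 343 223]
K = P̄·Hᵀ·S⁻¹ = [1328/4109 -47/587; 321/4109 -239/587]
x' − x̄ = [-1281/587, -82/587] = K·y
y = (KᵀK)⁻¹·Kᵀ·(x' − x̄) = [-7, -1]
z = y + H·x̄ = [-7, -1] + [4, 3] = [-3, 2]

z = [-3, 2]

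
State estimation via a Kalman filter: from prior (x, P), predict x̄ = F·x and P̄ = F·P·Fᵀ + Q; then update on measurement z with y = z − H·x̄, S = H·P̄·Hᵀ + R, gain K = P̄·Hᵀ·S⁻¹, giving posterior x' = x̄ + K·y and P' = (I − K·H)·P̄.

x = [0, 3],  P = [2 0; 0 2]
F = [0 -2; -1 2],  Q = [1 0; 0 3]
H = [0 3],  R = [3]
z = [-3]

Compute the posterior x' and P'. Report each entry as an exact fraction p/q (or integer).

x̄ = F·x = [-6, 6]
P̄ = F·P·Fᵀ + Q = [9 -8; -8 13]
y = z − H·x̄ = [-21]
S = H·P̄·Hᵀ + R = [120]
K = P̄·Hᵀ·S⁻¹ = [-1/5; 13/40]
x' = x̄ + K·y = [-9/5, -33/40]
P' = (I − K·H)·P̄ = [21/5 -1/5; -1/5 13/40]

x' = [-9/5, -33/40]
P' = [21/5 -1/5; -1/5 13/40]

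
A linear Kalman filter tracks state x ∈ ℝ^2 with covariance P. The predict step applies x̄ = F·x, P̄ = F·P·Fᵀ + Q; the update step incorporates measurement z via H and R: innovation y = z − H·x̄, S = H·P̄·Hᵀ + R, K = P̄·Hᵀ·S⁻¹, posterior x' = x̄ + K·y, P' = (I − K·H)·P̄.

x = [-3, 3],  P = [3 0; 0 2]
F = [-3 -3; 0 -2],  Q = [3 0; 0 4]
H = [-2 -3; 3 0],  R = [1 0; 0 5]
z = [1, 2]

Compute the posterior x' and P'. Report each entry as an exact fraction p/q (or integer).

x' = [34836/37649, -37986/37649]
P' = [19680/37649 -12900/37649; -12900/37649 12588/37649]

x̄ = F·x = [0, -6]
P̄ = F·P·Fᵀ + Q = [48 12; 12 12]
y = z − H·x̄ = [-17, 2]
S = H·P̄·Hᵀ + R = [445 -396; -396 437]
K = P̄·Hᵀ·S⁻¹ = [-660/37649 11808/37649; -11964/37649 -7740/37649]
x' = x̄ + K·y = [34836/37649, -37986/37649]
P' = (I − K·H)·P̄ = [19680/37649 -12900/37649; -12900/37649 12588/37649]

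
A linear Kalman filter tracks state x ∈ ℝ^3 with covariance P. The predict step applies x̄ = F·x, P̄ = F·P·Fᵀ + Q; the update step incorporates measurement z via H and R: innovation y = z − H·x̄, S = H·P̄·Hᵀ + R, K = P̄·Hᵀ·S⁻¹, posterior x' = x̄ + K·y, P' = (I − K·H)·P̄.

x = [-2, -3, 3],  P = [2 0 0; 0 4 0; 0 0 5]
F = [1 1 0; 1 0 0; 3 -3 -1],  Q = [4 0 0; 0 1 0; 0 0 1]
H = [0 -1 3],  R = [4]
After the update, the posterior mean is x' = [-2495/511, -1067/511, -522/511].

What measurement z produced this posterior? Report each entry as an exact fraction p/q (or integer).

x̄ = F·x = [-5, -2, 0]
P̄ = F·P·Fᵀ + Q = [10 2 -6; 2 3 6; -6 6 60]
S = H·P̄·Hᵀ + R = [511]
K = P̄·Hᵀ·S⁻¹ = [-20/511; 15/511; 174/511]
x' − x̄ = [60/511, -45/511, -522/511] = K·y
y = (KᵀK)⁻¹·Kᵀ·(x' − x̄) = [-3]
z = y + H·x̄ = [-3] + [2] = [-1]

z = [-1]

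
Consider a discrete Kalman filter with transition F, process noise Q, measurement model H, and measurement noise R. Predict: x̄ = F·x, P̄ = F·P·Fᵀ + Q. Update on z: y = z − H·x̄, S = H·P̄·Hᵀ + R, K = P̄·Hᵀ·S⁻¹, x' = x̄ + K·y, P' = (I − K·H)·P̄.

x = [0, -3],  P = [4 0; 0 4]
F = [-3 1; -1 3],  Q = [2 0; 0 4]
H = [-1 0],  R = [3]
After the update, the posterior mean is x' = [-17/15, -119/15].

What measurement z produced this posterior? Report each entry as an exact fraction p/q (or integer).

z = [1]

x̄ = F·x = [-3, -9]
P̄ = F·P·Fᵀ + Q = [42 24; 24 44]
S = H·P̄·Hᵀ + R = [45]
K = P̄·Hᵀ·S⁻¹ = [-14/15; -8/15]
x' − x̄ = [28/15, 16/15] = K·y
y = (KᵀK)⁻¹·Kᵀ·(x' − x̄) = [-2]
z = y + H·x̄ = [-2] + [3] = [1]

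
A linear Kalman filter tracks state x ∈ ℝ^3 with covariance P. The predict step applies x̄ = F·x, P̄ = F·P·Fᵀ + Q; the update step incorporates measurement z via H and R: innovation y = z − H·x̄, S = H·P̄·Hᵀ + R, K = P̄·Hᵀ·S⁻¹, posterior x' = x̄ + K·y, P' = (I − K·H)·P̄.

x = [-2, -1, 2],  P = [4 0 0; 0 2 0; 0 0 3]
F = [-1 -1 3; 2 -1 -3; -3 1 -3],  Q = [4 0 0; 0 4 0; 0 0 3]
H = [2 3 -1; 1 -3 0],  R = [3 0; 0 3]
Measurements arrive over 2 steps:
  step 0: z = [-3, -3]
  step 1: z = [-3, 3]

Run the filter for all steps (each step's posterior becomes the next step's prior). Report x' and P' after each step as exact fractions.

step 0: x' = [-35799/79925, 12451/15985, 691053/159850], P' = [190473/79925 8463/15985 465447/79925; 8463/15985 1341/3197 34137/15985; 465447/79925 34137/15985 3102441/159850]
step 1: x' = [16582692779/13534293618, -8476925693/13534293618, 51768621401/13534293618], P' = [6049386413/4511431206 978361231/4511431206 12462214505/4511431206; 978361231/4511431206 1481314673/4511431206 5554922137/4511431206; 12462214505/4511431206 5554922137/4511431206 47112786443/4511431206]

step 0: x̄ = F·x = [9, -9, -1]
step 0: P̄ = F·P·Fᵀ + Q = [37 -33 -17; -33 49 1; -17 1 68]
step 0: y = z − H·x̄ = [5, -39]
step 0: S = H·P̄·Hᵀ + R = [326 -248; -248 679]
step 0: K = P̄·Hᵀ·S⁻¹ = [14148/79925 21176/79925; 968/15985 -3884/15985; -72181/159850 -15536/79925]
step 0: x' = x̄ + K·y = [-35799/79925, 12451/15985, 691053/159850]
step 0: P' = (I − K·H)·P̄ = [190473/79925 8463/15985 465447/79925; 8463/15985 1341/3197 34137/15985; 465447/79925 34137/15985 3102441/159850]
step 1: x̄ = F·x = [2020247/159850, -468173/31970, -15077/1390]
step 1: P̄ = F·P·Fᵀ + Q = [21545041/159850 -4064679/31970 -262731/1390; -4064679/31970 827647/6394 50061/278; -262731/1390 50061/278 80169/278]
step 1: y = z − H·x̄ = [384348/79925, -4281646/79925]
step 1: S = H·P̄·Hᵀ + R = [11621267/79925 17204491/79925; 17204491/79925 165092768/79925]
step 1: K = P̄·Hᵀ·S⁻¹ = [1285821007/6767146809 33130880/143981847; 422872172/6767146809 -36867902/143981847; -2761795511/6767146809 -44707999/143981847]
step 1: x' = x̄ + K·y = [16582692779/13534293618, -8476925693/13534293618, 51768621401/13534293618]
step 1: P' = (I − K·H)·P̄ = [6049386413/4511431206 978361231/4511431206 12462214505/4511431206; 978361231/4511431206 1481314673/4511431206 5554922137/4511431206; 12462214505/4511431206 5554922137/4511431206 47112786443/4511431206]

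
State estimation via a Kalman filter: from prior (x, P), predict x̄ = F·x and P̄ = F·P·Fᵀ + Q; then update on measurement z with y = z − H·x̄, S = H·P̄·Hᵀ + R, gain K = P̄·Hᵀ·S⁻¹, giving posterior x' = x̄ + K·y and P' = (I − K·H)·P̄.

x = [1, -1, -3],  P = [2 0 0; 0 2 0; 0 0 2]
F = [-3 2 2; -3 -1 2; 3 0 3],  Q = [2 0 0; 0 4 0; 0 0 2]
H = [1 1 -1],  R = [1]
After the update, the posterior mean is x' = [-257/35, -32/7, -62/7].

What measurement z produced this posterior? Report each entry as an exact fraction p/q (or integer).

x̄ = F·x = [-11, -8, -6]
P̄ = F·P·Fᵀ + Q = [36 22 -6; 22 32 -6; -6 -6 38]
S = H·P̄·Hᵀ + R = [175]
K = P̄·Hᵀ·S⁻¹ = [64/175; 12/35; -2/7]
x' − x̄ = [128/35, 24/7, -20/7] = K·y
y = (KᵀK)⁻¹·Kᵀ·(x' − x̄) = [10]
z = y + H·x̄ = [10] + [-13] = [-3]

z = [-3]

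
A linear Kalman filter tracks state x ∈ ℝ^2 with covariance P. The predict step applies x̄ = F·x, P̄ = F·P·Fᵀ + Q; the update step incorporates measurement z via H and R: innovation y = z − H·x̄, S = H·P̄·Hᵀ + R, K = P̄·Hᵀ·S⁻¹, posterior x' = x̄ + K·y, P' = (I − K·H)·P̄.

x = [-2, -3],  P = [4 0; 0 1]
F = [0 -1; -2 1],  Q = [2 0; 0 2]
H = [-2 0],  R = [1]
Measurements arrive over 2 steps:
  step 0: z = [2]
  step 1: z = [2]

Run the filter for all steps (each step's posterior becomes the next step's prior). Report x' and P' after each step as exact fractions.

step 0: x̄ = F·x = [3, 1]
step 0: P̄ = F·P·Fᵀ + Q = [3 -1; -1 19]
step 0: y = z − H·x̄ = [8]
step 0: S = H·P̄·Hᵀ + R = [13]
step 0: K = P̄·Hᵀ·S⁻¹ = [-6/13; 2/13]
step 0: x' = x̄ + K·y = [-9/13, 29/13]
step 0: P' = (I − K·H)·P̄ = [3/13 -1/13; -1/13 243/13]
step 1: x̄ = F·x = [-29/13, 47/13]
step 1: P̄ = F·P·Fᵀ + Q = [269/13 -245/13; -245/13 285/13]
step 1: y = z − H·x̄ = [-32/13]
step 1: S = H·P̄·Hᵀ + R = [1089/13]
step 1: K = P̄·Hᵀ·S⁻¹ = [-538/1089; 490/1089]
step 1: x' = x̄ + K·y = [-1105/1089, 2731/1089]
step 1: P' = (I − K·H)·P̄ = [269/1089 -245/1089; -245/1089 5405/1089]

step 0: x' = [-9/13, 29/13], P' = [3/13 -1/13; -1/13 243/13]
step 1: x' = [-1105/1089, 2731/1089], P' = [269/1089 -245/1089; -245/1089 5405/1089]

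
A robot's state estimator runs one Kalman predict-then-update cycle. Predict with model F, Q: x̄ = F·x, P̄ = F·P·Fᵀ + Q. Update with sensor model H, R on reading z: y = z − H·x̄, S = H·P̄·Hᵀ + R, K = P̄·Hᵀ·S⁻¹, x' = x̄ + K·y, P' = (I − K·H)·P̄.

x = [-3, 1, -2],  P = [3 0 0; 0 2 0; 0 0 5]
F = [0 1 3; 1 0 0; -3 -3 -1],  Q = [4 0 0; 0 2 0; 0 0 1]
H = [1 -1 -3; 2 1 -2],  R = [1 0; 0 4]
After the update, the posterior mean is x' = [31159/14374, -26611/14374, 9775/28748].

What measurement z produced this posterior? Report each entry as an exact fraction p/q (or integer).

z = [3, 2]

x̄ = F·x = [-5, -3, 8]
P̄ = F·P·Fᵀ + Q = [51 0 -21; 0 5 -9; -21 -9 51]
S = H·P̄·Hᵀ + R = [588 580; 580 621]
K = P̄·Hᵀ·S⁻¹ = [-6363/14374 4638/7187; 161/14374 191/7187; -13725/28748 1434/7187]
x' − x̄ = [103029/14374, 16511/14374, -220209/28748] = K·y
y = (KᵀK)⁻¹·Kᵀ·(x' − x̄) = [29, 31]
z = y + H·x̄ = [29, 31] + [-26, -29] = [3, 2]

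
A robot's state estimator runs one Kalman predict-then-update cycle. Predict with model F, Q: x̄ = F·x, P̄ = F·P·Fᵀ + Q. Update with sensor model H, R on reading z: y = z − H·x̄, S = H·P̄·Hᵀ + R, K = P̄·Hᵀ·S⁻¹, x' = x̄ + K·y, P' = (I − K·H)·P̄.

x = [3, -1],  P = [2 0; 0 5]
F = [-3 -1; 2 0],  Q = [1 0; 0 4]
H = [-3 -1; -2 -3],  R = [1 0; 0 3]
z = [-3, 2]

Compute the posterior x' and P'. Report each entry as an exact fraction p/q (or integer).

x̄ = F·x = [-8, 6]
P̄ = F·P·Fᵀ + Q = [24 -12; -12 12]
y = z − H·x̄ = [-21, 4]
S = H·P̄·Hᵀ + R = [157 48; 48 63]
K = P̄·Hᵀ·S⁻¹ = [-356/843 332/2529; 232/843 -1012/2529]
x' = x̄ + K·y = [3524/2529, -3490/2529]
P' = (I − K·H)·P̄ = [200/843 -244/843; -244/843 500/843]

x' = [3524/2529, -3490/2529]
P' = [200/843 -244/843; -244/843 500/843]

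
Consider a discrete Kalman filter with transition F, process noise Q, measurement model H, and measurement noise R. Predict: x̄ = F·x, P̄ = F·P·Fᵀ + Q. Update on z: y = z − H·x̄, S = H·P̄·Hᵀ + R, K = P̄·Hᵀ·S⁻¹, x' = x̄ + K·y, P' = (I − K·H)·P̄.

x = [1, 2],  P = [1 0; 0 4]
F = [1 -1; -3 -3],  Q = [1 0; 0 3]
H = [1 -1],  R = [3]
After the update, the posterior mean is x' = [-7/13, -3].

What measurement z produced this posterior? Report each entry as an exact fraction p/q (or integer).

x̄ = F·x = [-1, -9]
P̄ = F·P·Fᵀ + Q = [6 9; 9 48]
S = H·P̄·Hᵀ + R = [39]
K = P̄·Hᵀ·S⁻¹ = [-1/13; -1]
x' − x̄ = [6/13, 6] = K·y
y = (KᵀK)⁻¹·Kᵀ·(x' − x̄) = [-6]
z = y + H·x̄ = [-6] + [8] = [2]

z = [2]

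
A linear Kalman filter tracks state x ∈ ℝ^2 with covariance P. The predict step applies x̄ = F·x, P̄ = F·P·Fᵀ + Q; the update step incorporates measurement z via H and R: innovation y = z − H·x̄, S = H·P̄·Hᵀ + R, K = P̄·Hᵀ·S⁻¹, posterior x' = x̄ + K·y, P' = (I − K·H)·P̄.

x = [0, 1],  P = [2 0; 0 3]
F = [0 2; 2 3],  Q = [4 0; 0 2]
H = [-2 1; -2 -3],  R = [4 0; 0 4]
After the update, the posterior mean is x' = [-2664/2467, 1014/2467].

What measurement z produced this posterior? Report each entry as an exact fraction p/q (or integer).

x̄ = F·x = [2, 3]
P̄ = F·P·Fᵀ + Q = [16 18; 18 37]
S = H·P̄·Hᵀ + R = [33 25; 25 617]
K = P̄·Hᵀ·S⁻¹ = [-811/2467 -311/2467; 1073/4934 -1219/4934]
x' − x̄ = [-7598/2467, -6387/2467] = K·y
y = (KᵀK)⁻¹·Kᵀ·(x' − x̄) = [4, 14]
z = y + H·x̄ = [4, 14] + [-1, -13] = [3, 1]

z = [3, 1]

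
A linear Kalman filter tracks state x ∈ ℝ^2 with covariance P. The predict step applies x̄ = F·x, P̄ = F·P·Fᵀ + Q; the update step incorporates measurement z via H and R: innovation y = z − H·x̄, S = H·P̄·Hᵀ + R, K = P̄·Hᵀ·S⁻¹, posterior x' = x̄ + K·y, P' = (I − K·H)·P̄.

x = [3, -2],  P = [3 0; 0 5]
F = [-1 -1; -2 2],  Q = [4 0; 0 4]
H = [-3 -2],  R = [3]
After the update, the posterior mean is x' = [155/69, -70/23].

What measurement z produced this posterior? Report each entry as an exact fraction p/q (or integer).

z = [-1]

x̄ = F·x = [-1, -10]
P̄ = F·P·Fᵀ + Q = [12 -4; -4 36]
S = H·P̄·Hᵀ + R = [207]
K = P̄·Hᵀ·S⁻¹ = [-28/207; -20/69]
x' − x̄ = [224/69, 160/23] = K·y
y = (KᵀK)⁻¹·Kᵀ·(x' − x̄) = [-24]
z = y + H·x̄ = [-24] + [23] = [-1]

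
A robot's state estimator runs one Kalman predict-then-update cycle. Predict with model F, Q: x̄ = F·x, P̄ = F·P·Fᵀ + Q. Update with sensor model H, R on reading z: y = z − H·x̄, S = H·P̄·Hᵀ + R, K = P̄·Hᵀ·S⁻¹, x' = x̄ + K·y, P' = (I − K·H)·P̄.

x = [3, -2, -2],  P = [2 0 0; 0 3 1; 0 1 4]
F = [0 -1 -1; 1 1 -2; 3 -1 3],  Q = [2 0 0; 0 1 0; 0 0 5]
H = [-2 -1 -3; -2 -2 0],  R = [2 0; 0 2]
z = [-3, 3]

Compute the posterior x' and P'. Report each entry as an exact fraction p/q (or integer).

x̄ = F·x = [4, 5, 5]
P̄ = F·P·Fᵀ + Q = [11 6 -11; 6 18 -16; -11 -16 56]
y = z − H·x̄ = [25, 21]
S = H·P̄·Hᵀ + R = [364 -46; -46 166]
K = P̄·Hᵀ·S⁻¹ = [-367/29154 -6073/29154; 65/4859 -1387/4859; -4774/14577 3419/14577]
x' = x̄ + K·y = [-10046/14577, -3207/4859, 25334/14577]
P' = (I − K·H)·P̄ = [116047/29154 -18329/4859 -20231/14577; -18329/4859 19716/4859 5604/4859; -20231/14577 5604/4859 11066/14577]

x' = [-10046/14577, -3207/4859, 25334/14577]
P' = [116047/29154 -18329/4859 -20231/14577; -18329/4859 19716/4859 5604/4859; -20231/14577 5604/4859 11066/14577]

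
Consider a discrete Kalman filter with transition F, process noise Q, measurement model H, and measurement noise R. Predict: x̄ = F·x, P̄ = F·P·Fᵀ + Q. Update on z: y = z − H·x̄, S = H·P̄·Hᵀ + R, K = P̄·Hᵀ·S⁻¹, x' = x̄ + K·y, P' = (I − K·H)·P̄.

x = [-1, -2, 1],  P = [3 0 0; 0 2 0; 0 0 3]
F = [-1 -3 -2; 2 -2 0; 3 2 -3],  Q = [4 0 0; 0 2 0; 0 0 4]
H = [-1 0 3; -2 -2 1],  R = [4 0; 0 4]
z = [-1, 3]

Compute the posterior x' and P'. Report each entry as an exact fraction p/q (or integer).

x̄ = F·x = [5, 2, -10]
P̄ = F·P·Fᵀ + Q = [37 6 -3; 6 22 10; -3 10 66]
y = z − H·x̄ = [34, 27]
S = H·P̄·Hᵀ + R = [653 245; 245 326]
K = P̄·Hᵀ·S⁻¹ = [6809/152853 -46847/152853; 19094/152853 -35918/152853; 52786/152853 -15289/152853]
x' = x̄ + K·y = [-269098/152853, -14884/152853, -146609/152853]
P' = (I − K·H)·P̄ = [1799392/152853 -1401260/152853 608876/152853; -1401260/152853 1252282/152853 -441628/152853; 608876/152853 -441628/152853 273340/152853]

x' = [-269098/152853, -14884/152853, -146609/152853]
P' = [1799392/152853 -1401260/152853 608876/152853; -1401260/152853 1252282/152853 -441628/152853; 608876/152853 -441628/152853 273340/152853]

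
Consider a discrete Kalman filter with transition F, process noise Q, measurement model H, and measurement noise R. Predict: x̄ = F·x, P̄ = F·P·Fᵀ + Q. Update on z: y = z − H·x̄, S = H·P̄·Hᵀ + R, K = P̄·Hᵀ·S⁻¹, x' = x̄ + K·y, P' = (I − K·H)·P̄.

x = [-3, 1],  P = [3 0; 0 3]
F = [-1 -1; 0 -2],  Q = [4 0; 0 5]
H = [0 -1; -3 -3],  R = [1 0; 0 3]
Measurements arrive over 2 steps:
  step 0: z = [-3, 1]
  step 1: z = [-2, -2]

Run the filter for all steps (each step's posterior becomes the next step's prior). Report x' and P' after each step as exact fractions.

step 0: x' = [-352/179, 998/537], P' = [182/179 -132/179; -132/179 419/537]
step 1: x' = [-42032/81755, 100788/81755], P' = [77701/81755 -56489/81755; -56489/81755 60896/81755]

step 0: x̄ = F·x = [2, -2]
step 0: P̄ = F·P·Fᵀ + Q = [10 6; 6 17]
step 0: y = z − H·x̄ = [-5, 1]
step 0: S = H·P̄·Hᵀ + R = [18 69; 69 354]
step 0: K = P̄·Hᵀ·S⁻¹ = [132/179 -50/179; -419/537 -23/537]
step 0: x' = x̄ + K·y = [-352/179, 998/537]
step 0: P' = (I − K·H)·P̄ = [182/179 -132/179; -132/179 419/537]
step 1: x̄ = F·x = [58/537, -1996/537]
step 1: P̄ = F·P·Fᵀ + Q = [2321/537 46/537; 46/537 4361/537]
step 1: y = z − H·x̄ = [-3070/537, -2296/179]
step 1: S = H·P̄·Hᵀ + R = [4898/537 4407/179; 4407/179 20859/179]
step 1: K = P̄·Hᵀ·S⁻¹ = [56489/81755 -21212/81755; -60896/81755 -4407/81755]
step 1: x' = x̄ + K·y = [-42032/81755, 100788/81755]
step 1: P' = (I − K·H)·P̄ = [77701/81755 -56489/81755; -56489/81755 60896/81755]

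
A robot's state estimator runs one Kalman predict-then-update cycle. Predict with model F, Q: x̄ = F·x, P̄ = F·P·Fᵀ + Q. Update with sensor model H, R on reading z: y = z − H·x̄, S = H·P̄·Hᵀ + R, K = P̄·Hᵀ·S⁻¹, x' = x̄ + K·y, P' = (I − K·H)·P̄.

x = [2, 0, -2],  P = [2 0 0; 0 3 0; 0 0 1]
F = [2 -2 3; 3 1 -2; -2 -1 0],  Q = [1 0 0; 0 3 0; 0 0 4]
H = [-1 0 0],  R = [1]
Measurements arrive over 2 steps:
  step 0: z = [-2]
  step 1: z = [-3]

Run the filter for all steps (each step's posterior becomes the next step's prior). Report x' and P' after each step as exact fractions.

step 0: x̄ = F·x = [-2, 10, -4]
step 0: P̄ = F·P·Fᵀ + Q = [30 0 -2; 0 28 -15; -2 -15 15]
step 0: y = z − H·x̄ = [-4]
step 0: S = H·P̄·Hᵀ + R = [31]
step 0: K = P̄·Hᵀ·S⁻¹ = [-30/31; 0; 2/31]
step 0: x' = x̄ + K·y = [58/31, 10, -132/31]
step 0: P' = (I − K·H)·P̄ = [30/31 0 -2/31; 0 28 -15; -2/31 -15 461/31]
step 1: x̄ = F·x = [-900/31, 748/31, -426/31]
step 1: P̄ = F·P·Fᵀ + Q = [13328/31 -7587/31 3023/31; -7587/31 4959/31 -1986/31; 3023/31 -1986/31 1112/31]
step 1: y = z − H·x̄ = [-993/31]
step 1: S = H·P̄·Hᵀ + R = [13359/31]
step 1: K = P̄·Hᵀ·S⁻¹ = [-13328/13359; 2529/4453; -3023/13359]
step 1: x' = x̄ + K·y = [13028/4453, 26437/4453, -28915/4453]
step 1: P' = (I − K·H)·P̄ = [13328/13359 -2529/4453 3023/13359; -2529/4453 93384/4453 -38661/4453; 3023/13359 -38661/4453 184409/13359]

step 0: x' = [58/31, 10, -132/31], P' = [30/31 0 -2/31; 0 28 -15; -2/31 -15 461/31]
step 1: x' = [13028/4453, 26437/4453, -28915/4453], P' = [13328/13359 -2529/4453 3023/13359; -2529/4453 93384/4453 -38661/4453; 3023/13359 -38661/4453 184409/13359]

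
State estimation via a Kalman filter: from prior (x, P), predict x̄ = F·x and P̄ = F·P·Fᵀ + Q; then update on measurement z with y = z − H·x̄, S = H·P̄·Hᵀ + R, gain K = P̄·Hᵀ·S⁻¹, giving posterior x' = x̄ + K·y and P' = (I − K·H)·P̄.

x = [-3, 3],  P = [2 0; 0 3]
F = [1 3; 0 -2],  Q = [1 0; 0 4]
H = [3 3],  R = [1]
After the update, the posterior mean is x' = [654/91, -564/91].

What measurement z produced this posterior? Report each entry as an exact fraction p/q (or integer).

z = [3]

x̄ = F·x = [6, -6]
P̄ = F·P·Fᵀ + Q = [30 -18; -18 16]
S = H·P̄·Hᵀ + R = [91]
K = P̄·Hᵀ·S⁻¹ = [36/91; -6/91]
x' − x̄ = [108/91, -18/91] = K·y
y = (KᵀK)⁻¹·Kᵀ·(x' − x̄) = [3]
z = y + H·x̄ = [3] + [0] = [3]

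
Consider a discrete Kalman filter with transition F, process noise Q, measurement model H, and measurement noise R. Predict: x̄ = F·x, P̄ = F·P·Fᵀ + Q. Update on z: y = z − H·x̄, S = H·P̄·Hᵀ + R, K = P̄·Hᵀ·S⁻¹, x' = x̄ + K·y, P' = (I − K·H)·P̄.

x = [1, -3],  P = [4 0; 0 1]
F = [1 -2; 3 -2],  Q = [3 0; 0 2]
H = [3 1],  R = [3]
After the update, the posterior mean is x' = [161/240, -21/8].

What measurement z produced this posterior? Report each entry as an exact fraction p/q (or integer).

z = [-1]

x̄ = F·x = [7, 9]
P̄ = F·P·Fᵀ + Q = [11 16; 16 42]
S = H·P̄·Hᵀ + R = [240]
K = P̄·Hᵀ·S⁻¹ = [49/240; 3/8]
x' − x̄ = [-1519/240, -93/8] = K·y
y = (KᵀK)⁻¹·Kᵀ·(x' − x̄) = [-31]
z = y + H·x̄ = [-31] + [30] = [-1]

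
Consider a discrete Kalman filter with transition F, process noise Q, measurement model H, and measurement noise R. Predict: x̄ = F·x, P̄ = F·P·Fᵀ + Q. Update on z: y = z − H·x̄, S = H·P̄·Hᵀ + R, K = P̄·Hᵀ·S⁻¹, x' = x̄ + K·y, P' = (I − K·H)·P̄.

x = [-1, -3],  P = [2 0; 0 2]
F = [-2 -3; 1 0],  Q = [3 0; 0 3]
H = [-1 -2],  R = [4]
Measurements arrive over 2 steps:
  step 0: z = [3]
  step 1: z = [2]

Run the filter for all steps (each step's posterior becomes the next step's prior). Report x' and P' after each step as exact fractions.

step 0: x̄ = F·x = [11, -1]
step 0: P̄ = F·P·Fᵀ + Q = [29 -4; -4 5]
step 0: y = z − H·x̄ = [12]
step 0: S = H·P̄·Hᵀ + R = [37]
step 0: K = P̄·Hᵀ·S⁻¹ = [-21/37; -6/37]
step 0: x' = x̄ + K·y = [155/37, -109/37]
step 0: P' = (I − K·H)·P̄ = [632/37 -274/37; -274/37 149/37]
step 1: x̄ = F·x = [17/37, 155/37]
step 1: P̄ = F·P·Fᵀ + Q = [692/37 -442/37; -442/37 743/37]
step 1: y = z − H·x̄ = [401/37]
step 1: S = H·P̄·Hᵀ + R = [2044/37]
step 1: K = P̄·Hᵀ·S⁻¹ = [48/511; -261/511]
step 1: x' = x̄ + K·y = [755/511, -688/511]
step 1: P' = (I − K·H)·P̄ = [9308/511 -4750/511; -4750/511 2897/511]

step 0: x' = [155/37, -109/37], P' = [632/37 -274/37; -274/37 149/37]
step 1: x' = [755/511, -688/511], P' = [9308/511 -4750/511; -4750/511 2897/511]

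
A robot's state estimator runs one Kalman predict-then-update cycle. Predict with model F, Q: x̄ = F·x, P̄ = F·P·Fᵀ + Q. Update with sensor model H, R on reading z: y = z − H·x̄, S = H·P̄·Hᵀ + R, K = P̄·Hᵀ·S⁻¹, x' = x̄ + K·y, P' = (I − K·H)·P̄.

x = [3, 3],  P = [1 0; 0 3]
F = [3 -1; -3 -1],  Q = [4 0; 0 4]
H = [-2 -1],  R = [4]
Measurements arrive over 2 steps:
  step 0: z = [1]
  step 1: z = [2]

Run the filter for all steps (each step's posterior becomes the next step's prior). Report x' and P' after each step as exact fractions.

step 0: x' = [167/30, -181/15], P' = [71/15 -116/15; -116/15 236/15]
step 1: x' = [-784/579, 776/579], P' = [7228/1737 -3548/579; -3548/579 6844/579]

step 0: x̄ = F·x = [6, -12]
step 0: P̄ = F·P·Fᵀ + Q = [16 -6; -6 16]
step 0: y = z − H·x̄ = [1]
step 0: S = H·P̄·Hᵀ + R = [60]
step 0: K = P̄·Hᵀ·S⁻¹ = [-13/30; -1/15]
step 0: x' = x̄ + K·y = [167/30, -181/15]
step 0: P' = (I − K·H)·P̄ = [71/15 -116/15; -116/15 236/15]
step 1: x̄ = F·x = [863/30, -139/30]
step 1: P̄ = F·P·Fᵀ + Q = [1631/15 -403/15; -403/15 239/15]
step 1: y = z − H·x̄ = [549/10]
step 1: S = H·P̄·Hᵀ + R = [1737/5]
step 1: K = P̄·Hᵀ·S⁻¹ = [-953/1737; 21/193]
step 1: x' = x̄ + K·y = [-784/579, 776/579]
step 1: P' = (I − K·H)·P̄ = [7228/1737 -3548/579; -3548/579 6844/579]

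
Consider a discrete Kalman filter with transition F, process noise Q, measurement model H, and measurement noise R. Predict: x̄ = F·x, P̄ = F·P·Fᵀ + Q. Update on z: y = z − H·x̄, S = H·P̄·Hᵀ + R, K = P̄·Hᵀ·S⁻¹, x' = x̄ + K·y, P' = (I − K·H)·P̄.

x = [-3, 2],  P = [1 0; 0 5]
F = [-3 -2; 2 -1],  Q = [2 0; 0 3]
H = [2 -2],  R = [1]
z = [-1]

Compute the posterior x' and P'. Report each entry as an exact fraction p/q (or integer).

x̄ = F·x = [5, -8]
P̄ = F·P·Fᵀ + Q = [31 4; 4 12]
y = z − H·x̄ = [-27]
S = H·P̄·Hᵀ + R = [141]
K = P̄·Hᵀ·S⁻¹ = [18/47; -16/141]
x' = x̄ + K·y = [-251/47, -232/47]
P' = (I − K·H)·P̄ = [485/47 476/47; 476/47 1436/141]

x' = [-251/47, -232/47]
P' = [485/47 476/47; 476/47 1436/141]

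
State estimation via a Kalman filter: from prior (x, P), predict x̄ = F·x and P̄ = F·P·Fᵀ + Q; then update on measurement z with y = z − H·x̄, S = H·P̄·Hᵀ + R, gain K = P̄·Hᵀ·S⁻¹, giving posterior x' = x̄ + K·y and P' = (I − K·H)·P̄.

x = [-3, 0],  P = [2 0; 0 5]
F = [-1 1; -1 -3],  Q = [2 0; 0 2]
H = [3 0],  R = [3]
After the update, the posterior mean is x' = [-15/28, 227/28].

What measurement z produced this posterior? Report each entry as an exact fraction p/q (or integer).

z = [-2]

x̄ = F·x = [3, 3]
P̄ = F·P·Fᵀ + Q = [9 -13; -13 49]
S = H·P̄·Hᵀ + R = [84]
K = P̄·Hᵀ·S⁻¹ = [9/28; -13/28]
x' − x̄ = [-99/28, 143/28] = K·y
y = (KᵀK)⁻¹·Kᵀ·(x' − x̄) = [-11]
z = y + H·x̄ = [-11] + [9] = [-2]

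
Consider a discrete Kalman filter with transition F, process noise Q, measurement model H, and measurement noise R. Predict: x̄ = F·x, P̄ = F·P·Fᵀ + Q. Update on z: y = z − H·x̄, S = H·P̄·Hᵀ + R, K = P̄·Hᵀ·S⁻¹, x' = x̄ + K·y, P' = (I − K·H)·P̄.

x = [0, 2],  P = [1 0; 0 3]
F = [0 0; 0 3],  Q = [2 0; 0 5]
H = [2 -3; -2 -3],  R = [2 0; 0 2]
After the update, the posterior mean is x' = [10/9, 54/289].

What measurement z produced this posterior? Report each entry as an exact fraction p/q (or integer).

z = [2, -3]

x̄ = F·x = [0, 6]
P̄ = F·P·Fᵀ + Q = [2 0; 0 32]
S = H·P̄·Hᵀ + R = [298 280; 280 298]
K = P̄·Hᵀ·S⁻¹ = [2/9 -2/9; -48/289 -48/289]
x' − x̄ = [10/9, -1680/289] = K·y
y = (KᵀK)⁻¹·Kᵀ·(x' − x̄) = [20, 15]
z = y + H·x̄ = [20, 15] + [-18, -18] = [2, -3]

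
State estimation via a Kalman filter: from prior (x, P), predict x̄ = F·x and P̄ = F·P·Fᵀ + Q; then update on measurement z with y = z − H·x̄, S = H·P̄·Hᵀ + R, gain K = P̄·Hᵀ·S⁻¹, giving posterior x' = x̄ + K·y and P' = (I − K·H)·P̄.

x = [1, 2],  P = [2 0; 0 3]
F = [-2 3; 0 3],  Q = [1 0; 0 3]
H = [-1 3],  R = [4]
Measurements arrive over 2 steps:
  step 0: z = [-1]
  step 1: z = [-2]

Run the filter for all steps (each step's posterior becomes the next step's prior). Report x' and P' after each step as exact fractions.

step 0: x' = [-83/148, -57/148], P' = [3303/148 1161/148; 1161/148 471/148]
step 1: x' = [-4773/15692, -12123/15692], P' = [151681/15692 46611/15692; 46611/15692 21129/15692]

step 0: x̄ = F·x = [4, 6]
step 0: P̄ = F·P·Fᵀ + Q = [36 27; 27 30]
step 0: y = z − H·x̄ = [-15]
step 0: S = H·P̄·Hᵀ + R = [148]
step 0: K = P̄·Hᵀ·S⁻¹ = [45/148; 63/148]
step 0: x' = x̄ + K·y = [-83/148, -57/148]
step 0: P' = (I − K·H)·P̄ = [3303/148 1161/148; 1161/148 471/148]
step 1: x̄ = F·x = [-5/148, -171/148]
step 1: P̄ = F·P·Fᵀ + Q = [3667/148 -2727/148; -2727/148 4683/148]
step 1: y = z − H·x̄ = [53/37]
step 1: S = H·P̄·Hᵀ + R = [15692/37]
step 1: K = P̄·Hᵀ·S⁻¹ = [-1481/7846; 2097/7846]
step 1: x' = x̄ + K·y = [-4773/15692, -12123/15692]
step 1: P' = (I − K·H)·P̄ = [151681/15692 46611/15692; 46611/15692 21129/15692]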